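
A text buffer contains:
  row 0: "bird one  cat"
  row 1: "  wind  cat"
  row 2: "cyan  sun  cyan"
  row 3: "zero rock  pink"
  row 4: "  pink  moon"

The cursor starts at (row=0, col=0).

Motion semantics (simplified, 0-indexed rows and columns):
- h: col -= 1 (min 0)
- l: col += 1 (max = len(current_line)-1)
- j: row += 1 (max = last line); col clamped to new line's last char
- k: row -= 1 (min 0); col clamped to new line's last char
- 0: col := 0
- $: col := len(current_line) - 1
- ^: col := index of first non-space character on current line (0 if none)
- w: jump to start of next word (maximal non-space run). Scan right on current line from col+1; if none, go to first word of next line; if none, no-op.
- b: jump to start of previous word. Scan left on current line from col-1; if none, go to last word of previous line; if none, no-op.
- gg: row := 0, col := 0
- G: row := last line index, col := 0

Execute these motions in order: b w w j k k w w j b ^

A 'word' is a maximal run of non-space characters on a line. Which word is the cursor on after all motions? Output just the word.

Answer: cyan

Derivation:
After 1 (b): row=0 col=0 char='b'
After 2 (w): row=0 col=5 char='o'
After 3 (w): row=0 col=10 char='c'
After 4 (j): row=1 col=10 char='t'
After 5 (k): row=0 col=10 char='c'
After 6 (k): row=0 col=10 char='c'
After 7 (w): row=1 col=2 char='w'
After 8 (w): row=1 col=8 char='c'
After 9 (j): row=2 col=8 char='n'
After 10 (b): row=2 col=6 char='s'
After 11 (^): row=2 col=0 char='c'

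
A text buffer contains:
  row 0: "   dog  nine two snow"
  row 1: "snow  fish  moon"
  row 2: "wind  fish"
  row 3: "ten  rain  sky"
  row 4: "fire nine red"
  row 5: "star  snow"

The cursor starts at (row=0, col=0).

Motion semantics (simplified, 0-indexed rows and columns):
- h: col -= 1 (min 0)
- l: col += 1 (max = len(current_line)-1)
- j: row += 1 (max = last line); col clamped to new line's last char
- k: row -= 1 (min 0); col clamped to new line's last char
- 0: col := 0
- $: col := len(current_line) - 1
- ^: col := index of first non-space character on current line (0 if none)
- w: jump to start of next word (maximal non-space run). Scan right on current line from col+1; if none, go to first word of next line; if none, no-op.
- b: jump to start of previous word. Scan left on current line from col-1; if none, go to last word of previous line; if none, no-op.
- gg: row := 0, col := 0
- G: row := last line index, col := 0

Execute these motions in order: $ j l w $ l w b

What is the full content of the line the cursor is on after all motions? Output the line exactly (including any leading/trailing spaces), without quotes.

Answer: wind  fish

Derivation:
After 1 ($): row=0 col=20 char='w'
After 2 (j): row=1 col=15 char='n'
After 3 (l): row=1 col=15 char='n'
After 4 (w): row=2 col=0 char='w'
After 5 ($): row=2 col=9 char='h'
After 6 (l): row=2 col=9 char='h'
After 7 (w): row=3 col=0 char='t'
After 8 (b): row=2 col=6 char='f'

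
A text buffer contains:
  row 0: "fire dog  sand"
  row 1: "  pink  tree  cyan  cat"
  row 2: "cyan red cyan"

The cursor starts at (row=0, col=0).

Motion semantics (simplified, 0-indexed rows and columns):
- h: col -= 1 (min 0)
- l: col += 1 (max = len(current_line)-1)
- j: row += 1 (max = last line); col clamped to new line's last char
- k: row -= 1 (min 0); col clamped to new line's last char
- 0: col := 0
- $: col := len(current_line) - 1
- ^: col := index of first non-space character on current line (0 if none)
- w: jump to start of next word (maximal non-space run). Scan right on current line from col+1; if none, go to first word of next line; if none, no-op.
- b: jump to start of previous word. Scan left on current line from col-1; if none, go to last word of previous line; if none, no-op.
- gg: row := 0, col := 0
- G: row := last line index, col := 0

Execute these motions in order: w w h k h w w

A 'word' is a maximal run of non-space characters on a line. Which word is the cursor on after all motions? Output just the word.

Answer: pink

Derivation:
After 1 (w): row=0 col=5 char='d'
After 2 (w): row=0 col=10 char='s'
After 3 (h): row=0 col=9 char='_'
After 4 (k): row=0 col=9 char='_'
After 5 (h): row=0 col=8 char='_'
After 6 (w): row=0 col=10 char='s'
After 7 (w): row=1 col=2 char='p'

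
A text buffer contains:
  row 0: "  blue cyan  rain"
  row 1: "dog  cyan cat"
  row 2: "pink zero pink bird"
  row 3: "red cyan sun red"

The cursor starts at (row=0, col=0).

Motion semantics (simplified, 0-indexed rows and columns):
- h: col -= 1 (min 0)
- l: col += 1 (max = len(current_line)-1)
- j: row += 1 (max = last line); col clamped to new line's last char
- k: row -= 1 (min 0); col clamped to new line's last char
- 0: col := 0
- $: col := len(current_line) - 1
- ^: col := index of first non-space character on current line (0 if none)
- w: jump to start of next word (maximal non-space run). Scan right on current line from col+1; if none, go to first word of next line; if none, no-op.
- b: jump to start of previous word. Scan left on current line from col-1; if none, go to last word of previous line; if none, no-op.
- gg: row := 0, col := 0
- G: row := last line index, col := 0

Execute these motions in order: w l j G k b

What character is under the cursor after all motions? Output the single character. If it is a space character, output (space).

Answer: c

Derivation:
After 1 (w): row=0 col=2 char='b'
After 2 (l): row=0 col=3 char='l'
After 3 (j): row=1 col=3 char='_'
After 4 (G): row=3 col=0 char='r'
After 5 (k): row=2 col=0 char='p'
After 6 (b): row=1 col=10 char='c'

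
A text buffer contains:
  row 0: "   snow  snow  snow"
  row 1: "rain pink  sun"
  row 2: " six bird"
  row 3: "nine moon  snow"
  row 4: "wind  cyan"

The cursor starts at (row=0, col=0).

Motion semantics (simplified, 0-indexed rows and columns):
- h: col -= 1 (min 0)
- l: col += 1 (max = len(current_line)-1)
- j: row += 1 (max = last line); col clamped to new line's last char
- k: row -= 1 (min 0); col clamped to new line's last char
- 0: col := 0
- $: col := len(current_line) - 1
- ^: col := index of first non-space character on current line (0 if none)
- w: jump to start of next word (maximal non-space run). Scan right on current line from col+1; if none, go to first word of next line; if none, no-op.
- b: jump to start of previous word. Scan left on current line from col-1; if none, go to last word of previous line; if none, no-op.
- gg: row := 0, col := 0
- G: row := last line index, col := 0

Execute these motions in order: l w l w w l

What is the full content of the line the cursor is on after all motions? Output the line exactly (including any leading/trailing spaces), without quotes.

After 1 (l): row=0 col=1 char='_'
After 2 (w): row=0 col=3 char='s'
After 3 (l): row=0 col=4 char='n'
After 4 (w): row=0 col=9 char='s'
After 5 (w): row=0 col=15 char='s'
After 6 (l): row=0 col=16 char='n'

Answer:    snow  snow  snow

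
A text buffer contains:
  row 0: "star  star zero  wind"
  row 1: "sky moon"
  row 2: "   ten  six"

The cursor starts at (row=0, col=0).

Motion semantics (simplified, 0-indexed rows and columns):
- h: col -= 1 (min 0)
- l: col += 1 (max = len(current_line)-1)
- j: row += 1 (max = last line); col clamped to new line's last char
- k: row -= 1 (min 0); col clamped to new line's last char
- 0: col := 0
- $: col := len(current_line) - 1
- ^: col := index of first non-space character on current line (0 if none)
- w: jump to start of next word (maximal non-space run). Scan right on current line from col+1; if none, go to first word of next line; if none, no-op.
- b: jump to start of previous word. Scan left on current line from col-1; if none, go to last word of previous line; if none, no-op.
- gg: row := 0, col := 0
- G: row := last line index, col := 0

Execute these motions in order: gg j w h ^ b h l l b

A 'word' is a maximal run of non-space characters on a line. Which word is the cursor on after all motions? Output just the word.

Answer: wind

Derivation:
After 1 (gg): row=0 col=0 char='s'
After 2 (j): row=1 col=0 char='s'
After 3 (w): row=1 col=4 char='m'
After 4 (h): row=1 col=3 char='_'
After 5 (^): row=1 col=0 char='s'
After 6 (b): row=0 col=17 char='w'
After 7 (h): row=0 col=16 char='_'
After 8 (l): row=0 col=17 char='w'
After 9 (l): row=0 col=18 char='i'
After 10 (b): row=0 col=17 char='w'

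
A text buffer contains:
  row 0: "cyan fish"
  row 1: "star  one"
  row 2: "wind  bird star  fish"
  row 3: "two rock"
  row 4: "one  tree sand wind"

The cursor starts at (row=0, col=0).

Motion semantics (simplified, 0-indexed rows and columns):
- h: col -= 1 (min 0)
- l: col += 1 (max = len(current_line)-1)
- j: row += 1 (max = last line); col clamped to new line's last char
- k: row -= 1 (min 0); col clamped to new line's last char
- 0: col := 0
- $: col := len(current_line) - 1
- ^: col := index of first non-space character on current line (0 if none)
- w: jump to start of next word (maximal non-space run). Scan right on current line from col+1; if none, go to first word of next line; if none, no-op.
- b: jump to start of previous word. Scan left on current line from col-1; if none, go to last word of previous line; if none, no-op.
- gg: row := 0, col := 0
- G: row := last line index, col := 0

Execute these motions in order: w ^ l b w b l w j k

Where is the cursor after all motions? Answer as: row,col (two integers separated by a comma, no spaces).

After 1 (w): row=0 col=5 char='f'
After 2 (^): row=0 col=0 char='c'
After 3 (l): row=0 col=1 char='y'
After 4 (b): row=0 col=0 char='c'
After 5 (w): row=0 col=5 char='f'
After 6 (b): row=0 col=0 char='c'
After 7 (l): row=0 col=1 char='y'
After 8 (w): row=0 col=5 char='f'
After 9 (j): row=1 col=5 char='_'
After 10 (k): row=0 col=5 char='f'

Answer: 0,5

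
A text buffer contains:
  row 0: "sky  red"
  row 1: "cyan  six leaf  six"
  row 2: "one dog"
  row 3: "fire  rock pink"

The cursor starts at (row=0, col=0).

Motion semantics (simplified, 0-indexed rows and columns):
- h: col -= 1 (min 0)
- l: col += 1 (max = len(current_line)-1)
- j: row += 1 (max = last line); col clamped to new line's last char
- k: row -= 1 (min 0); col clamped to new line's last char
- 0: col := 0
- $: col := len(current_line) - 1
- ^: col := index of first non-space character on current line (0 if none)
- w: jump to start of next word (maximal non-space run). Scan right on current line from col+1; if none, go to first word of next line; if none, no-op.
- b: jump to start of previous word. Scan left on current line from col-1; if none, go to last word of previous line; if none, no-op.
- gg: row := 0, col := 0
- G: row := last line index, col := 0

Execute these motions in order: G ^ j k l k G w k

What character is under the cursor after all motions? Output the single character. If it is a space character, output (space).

After 1 (G): row=3 col=0 char='f'
After 2 (^): row=3 col=0 char='f'
After 3 (j): row=3 col=0 char='f'
After 4 (k): row=2 col=0 char='o'
After 5 (l): row=2 col=1 char='n'
After 6 (k): row=1 col=1 char='y'
After 7 (G): row=3 col=0 char='f'
After 8 (w): row=3 col=6 char='r'
After 9 (k): row=2 col=6 char='g'

Answer: g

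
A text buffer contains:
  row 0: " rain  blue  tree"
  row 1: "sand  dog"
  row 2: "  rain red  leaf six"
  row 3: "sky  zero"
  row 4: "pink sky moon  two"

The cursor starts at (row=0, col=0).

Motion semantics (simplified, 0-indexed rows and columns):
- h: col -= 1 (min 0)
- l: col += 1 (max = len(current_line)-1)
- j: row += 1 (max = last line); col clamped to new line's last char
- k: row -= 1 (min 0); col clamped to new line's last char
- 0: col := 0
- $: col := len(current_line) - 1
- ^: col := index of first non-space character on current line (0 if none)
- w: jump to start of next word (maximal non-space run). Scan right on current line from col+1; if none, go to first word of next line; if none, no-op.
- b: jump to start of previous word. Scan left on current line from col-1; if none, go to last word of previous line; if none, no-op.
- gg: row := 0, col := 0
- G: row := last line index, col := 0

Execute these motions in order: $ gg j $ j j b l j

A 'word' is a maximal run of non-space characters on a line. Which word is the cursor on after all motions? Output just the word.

Answer: sky

Derivation:
After 1 ($): row=0 col=16 char='e'
After 2 (gg): row=0 col=0 char='_'
After 3 (j): row=1 col=0 char='s'
After 4 ($): row=1 col=8 char='g'
After 5 (j): row=2 col=8 char='e'
After 6 (j): row=3 col=8 char='o'
After 7 (b): row=3 col=5 char='z'
After 8 (l): row=3 col=6 char='e'
After 9 (j): row=4 col=6 char='k'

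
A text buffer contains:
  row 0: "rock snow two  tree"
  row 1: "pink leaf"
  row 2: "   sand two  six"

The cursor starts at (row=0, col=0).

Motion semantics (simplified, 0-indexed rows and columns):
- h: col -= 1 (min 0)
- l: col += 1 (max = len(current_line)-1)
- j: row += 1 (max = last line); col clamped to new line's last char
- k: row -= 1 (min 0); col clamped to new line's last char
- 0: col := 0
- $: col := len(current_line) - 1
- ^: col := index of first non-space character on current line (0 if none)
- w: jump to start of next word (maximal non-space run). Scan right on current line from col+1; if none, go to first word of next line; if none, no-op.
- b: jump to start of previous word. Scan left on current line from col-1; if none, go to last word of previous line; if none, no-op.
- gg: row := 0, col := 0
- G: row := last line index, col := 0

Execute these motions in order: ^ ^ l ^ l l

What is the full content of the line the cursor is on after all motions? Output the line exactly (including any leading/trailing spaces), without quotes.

After 1 (^): row=0 col=0 char='r'
After 2 (^): row=0 col=0 char='r'
After 3 (l): row=0 col=1 char='o'
After 4 (^): row=0 col=0 char='r'
After 5 (l): row=0 col=1 char='o'
After 6 (l): row=0 col=2 char='c'

Answer: rock snow two  tree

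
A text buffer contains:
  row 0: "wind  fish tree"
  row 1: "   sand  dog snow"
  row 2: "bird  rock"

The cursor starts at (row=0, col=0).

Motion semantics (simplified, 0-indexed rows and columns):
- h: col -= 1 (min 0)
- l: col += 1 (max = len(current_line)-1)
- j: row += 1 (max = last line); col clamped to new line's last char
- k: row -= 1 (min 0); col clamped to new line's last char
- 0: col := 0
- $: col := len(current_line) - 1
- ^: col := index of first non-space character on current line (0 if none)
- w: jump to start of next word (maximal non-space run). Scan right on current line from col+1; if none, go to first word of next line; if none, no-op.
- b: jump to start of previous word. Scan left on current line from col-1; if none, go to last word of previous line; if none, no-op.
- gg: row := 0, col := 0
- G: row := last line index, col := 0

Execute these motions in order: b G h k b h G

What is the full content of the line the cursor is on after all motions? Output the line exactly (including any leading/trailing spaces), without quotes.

Answer: bird  rock

Derivation:
After 1 (b): row=0 col=0 char='w'
After 2 (G): row=2 col=0 char='b'
After 3 (h): row=2 col=0 char='b'
After 4 (k): row=1 col=0 char='_'
After 5 (b): row=0 col=11 char='t'
After 6 (h): row=0 col=10 char='_'
After 7 (G): row=2 col=0 char='b'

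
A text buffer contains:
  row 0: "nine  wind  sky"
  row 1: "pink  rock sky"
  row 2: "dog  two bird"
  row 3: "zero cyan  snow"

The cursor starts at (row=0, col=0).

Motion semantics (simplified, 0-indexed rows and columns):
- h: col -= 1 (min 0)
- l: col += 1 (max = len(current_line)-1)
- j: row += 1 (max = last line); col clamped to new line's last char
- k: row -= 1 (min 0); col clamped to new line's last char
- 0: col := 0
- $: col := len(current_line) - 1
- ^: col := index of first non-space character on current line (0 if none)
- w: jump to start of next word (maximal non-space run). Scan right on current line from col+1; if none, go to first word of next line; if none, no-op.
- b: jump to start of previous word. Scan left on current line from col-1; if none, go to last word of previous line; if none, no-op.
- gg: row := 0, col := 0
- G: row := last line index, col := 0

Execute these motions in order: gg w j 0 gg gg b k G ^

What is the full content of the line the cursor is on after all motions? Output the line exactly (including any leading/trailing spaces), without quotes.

Answer: zero cyan  snow

Derivation:
After 1 (gg): row=0 col=0 char='n'
After 2 (w): row=0 col=6 char='w'
After 3 (j): row=1 col=6 char='r'
After 4 (0): row=1 col=0 char='p'
After 5 (gg): row=0 col=0 char='n'
After 6 (gg): row=0 col=0 char='n'
After 7 (b): row=0 col=0 char='n'
After 8 (k): row=0 col=0 char='n'
After 9 (G): row=3 col=0 char='z'
After 10 (^): row=3 col=0 char='z'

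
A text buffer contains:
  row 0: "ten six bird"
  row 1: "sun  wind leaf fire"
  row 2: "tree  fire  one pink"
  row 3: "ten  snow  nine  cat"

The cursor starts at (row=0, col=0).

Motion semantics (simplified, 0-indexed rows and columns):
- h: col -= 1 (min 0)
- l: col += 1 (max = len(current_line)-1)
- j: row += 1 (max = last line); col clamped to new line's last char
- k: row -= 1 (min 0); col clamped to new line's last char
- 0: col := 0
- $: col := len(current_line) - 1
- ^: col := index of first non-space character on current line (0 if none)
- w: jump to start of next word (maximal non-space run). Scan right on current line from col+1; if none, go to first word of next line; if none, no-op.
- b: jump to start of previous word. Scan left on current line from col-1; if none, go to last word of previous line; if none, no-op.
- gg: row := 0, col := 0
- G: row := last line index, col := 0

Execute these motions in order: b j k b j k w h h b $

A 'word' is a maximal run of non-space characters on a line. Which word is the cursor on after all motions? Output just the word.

Answer: bird

Derivation:
After 1 (b): row=0 col=0 char='t'
After 2 (j): row=1 col=0 char='s'
After 3 (k): row=0 col=0 char='t'
After 4 (b): row=0 col=0 char='t'
After 5 (j): row=1 col=0 char='s'
After 6 (k): row=0 col=0 char='t'
After 7 (w): row=0 col=4 char='s'
After 8 (h): row=0 col=3 char='_'
After 9 (h): row=0 col=2 char='n'
After 10 (b): row=0 col=0 char='t'
After 11 ($): row=0 col=11 char='d'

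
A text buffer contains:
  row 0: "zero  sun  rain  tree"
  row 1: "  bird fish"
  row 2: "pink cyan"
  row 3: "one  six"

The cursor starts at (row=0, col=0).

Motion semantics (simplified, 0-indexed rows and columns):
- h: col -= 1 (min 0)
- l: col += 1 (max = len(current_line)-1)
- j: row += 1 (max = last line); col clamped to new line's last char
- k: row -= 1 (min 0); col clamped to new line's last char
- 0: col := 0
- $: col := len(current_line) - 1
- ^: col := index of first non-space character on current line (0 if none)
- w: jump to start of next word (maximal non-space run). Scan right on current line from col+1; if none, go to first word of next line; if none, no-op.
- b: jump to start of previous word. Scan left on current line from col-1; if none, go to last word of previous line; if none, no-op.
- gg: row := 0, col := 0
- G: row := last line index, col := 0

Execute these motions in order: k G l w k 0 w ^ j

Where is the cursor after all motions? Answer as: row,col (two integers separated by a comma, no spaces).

After 1 (k): row=0 col=0 char='z'
After 2 (G): row=3 col=0 char='o'
After 3 (l): row=3 col=1 char='n'
After 4 (w): row=3 col=5 char='s'
After 5 (k): row=2 col=5 char='c'
After 6 (0): row=2 col=0 char='p'
After 7 (w): row=2 col=5 char='c'
After 8 (^): row=2 col=0 char='p'
After 9 (j): row=3 col=0 char='o'

Answer: 3,0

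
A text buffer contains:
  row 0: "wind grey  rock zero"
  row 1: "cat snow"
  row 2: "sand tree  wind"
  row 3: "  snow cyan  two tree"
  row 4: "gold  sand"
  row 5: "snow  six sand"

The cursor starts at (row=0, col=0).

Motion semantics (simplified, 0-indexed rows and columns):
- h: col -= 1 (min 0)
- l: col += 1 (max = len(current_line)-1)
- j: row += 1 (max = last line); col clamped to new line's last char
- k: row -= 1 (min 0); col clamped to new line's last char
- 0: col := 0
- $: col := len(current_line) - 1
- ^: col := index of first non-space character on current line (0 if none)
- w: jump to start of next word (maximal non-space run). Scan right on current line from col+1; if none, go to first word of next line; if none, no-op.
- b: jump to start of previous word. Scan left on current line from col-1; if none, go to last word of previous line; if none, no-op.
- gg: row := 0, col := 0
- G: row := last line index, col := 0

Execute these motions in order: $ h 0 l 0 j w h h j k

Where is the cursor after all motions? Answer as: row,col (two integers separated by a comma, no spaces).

After 1 ($): row=0 col=19 char='o'
After 2 (h): row=0 col=18 char='r'
After 3 (0): row=0 col=0 char='w'
After 4 (l): row=0 col=1 char='i'
After 5 (0): row=0 col=0 char='w'
After 6 (j): row=1 col=0 char='c'
After 7 (w): row=1 col=4 char='s'
After 8 (h): row=1 col=3 char='_'
After 9 (h): row=1 col=2 char='t'
After 10 (j): row=2 col=2 char='n'
After 11 (k): row=1 col=2 char='t'

Answer: 1,2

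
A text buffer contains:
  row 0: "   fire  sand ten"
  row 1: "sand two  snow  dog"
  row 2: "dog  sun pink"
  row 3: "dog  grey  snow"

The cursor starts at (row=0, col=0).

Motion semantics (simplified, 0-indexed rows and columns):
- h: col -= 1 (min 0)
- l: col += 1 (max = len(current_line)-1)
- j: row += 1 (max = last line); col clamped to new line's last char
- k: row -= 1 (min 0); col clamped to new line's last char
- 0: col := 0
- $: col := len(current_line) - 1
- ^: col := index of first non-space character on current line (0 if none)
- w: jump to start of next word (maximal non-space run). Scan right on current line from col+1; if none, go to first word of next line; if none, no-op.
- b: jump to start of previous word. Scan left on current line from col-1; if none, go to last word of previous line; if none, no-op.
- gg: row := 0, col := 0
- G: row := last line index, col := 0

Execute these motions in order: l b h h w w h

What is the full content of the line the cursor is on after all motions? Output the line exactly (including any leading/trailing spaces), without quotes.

After 1 (l): row=0 col=1 char='_'
After 2 (b): row=0 col=1 char='_'
After 3 (h): row=0 col=0 char='_'
After 4 (h): row=0 col=0 char='_'
After 5 (w): row=0 col=3 char='f'
After 6 (w): row=0 col=9 char='s'
After 7 (h): row=0 col=8 char='_'

Answer:    fire  sand ten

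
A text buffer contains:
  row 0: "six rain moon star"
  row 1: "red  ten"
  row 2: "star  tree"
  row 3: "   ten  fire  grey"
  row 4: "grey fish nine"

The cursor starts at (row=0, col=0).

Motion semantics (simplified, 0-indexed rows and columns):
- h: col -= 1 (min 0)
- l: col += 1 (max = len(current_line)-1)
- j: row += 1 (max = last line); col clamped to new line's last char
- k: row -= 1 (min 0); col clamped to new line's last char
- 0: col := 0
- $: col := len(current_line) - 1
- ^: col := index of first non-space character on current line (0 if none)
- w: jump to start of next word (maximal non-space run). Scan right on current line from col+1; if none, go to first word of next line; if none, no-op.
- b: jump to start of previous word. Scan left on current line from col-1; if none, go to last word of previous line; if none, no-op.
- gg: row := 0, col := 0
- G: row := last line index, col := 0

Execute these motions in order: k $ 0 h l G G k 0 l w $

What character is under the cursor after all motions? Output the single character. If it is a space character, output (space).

Answer: y

Derivation:
After 1 (k): row=0 col=0 char='s'
After 2 ($): row=0 col=17 char='r'
After 3 (0): row=0 col=0 char='s'
After 4 (h): row=0 col=0 char='s'
After 5 (l): row=0 col=1 char='i'
After 6 (G): row=4 col=0 char='g'
After 7 (G): row=4 col=0 char='g'
After 8 (k): row=3 col=0 char='_'
After 9 (0): row=3 col=0 char='_'
After 10 (l): row=3 col=1 char='_'
After 11 (w): row=3 col=3 char='t'
After 12 ($): row=3 col=17 char='y'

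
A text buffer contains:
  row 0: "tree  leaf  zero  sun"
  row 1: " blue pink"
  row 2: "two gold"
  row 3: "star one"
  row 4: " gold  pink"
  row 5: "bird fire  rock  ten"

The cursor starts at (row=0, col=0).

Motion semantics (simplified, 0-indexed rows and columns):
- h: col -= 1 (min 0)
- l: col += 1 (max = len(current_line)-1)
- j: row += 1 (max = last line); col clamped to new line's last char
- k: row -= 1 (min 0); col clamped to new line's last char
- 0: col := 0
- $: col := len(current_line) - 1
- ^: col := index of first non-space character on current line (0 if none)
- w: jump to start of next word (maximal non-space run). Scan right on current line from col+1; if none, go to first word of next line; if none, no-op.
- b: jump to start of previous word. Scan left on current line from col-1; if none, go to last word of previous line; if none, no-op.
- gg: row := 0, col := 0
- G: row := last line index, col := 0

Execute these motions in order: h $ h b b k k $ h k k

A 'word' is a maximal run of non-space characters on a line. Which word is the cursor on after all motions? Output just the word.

After 1 (h): row=0 col=0 char='t'
After 2 ($): row=0 col=20 char='n'
After 3 (h): row=0 col=19 char='u'
After 4 (b): row=0 col=18 char='s'
After 5 (b): row=0 col=12 char='z'
After 6 (k): row=0 col=12 char='z'
After 7 (k): row=0 col=12 char='z'
After 8 ($): row=0 col=20 char='n'
After 9 (h): row=0 col=19 char='u'
After 10 (k): row=0 col=19 char='u'
After 11 (k): row=0 col=19 char='u'

Answer: sun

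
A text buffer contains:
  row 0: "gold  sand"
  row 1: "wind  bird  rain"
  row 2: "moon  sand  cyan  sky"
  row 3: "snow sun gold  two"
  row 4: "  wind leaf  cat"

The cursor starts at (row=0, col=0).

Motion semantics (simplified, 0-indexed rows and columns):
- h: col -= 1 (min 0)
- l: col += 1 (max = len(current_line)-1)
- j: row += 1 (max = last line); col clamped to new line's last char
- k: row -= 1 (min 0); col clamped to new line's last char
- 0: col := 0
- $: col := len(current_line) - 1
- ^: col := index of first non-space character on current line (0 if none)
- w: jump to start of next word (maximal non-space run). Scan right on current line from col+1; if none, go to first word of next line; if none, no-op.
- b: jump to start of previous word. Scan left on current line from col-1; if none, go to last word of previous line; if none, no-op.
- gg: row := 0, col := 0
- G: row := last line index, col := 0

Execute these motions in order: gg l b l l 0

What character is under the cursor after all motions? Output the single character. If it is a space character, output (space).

After 1 (gg): row=0 col=0 char='g'
After 2 (l): row=0 col=1 char='o'
After 3 (b): row=0 col=0 char='g'
After 4 (l): row=0 col=1 char='o'
After 5 (l): row=0 col=2 char='l'
After 6 (0): row=0 col=0 char='g'

Answer: g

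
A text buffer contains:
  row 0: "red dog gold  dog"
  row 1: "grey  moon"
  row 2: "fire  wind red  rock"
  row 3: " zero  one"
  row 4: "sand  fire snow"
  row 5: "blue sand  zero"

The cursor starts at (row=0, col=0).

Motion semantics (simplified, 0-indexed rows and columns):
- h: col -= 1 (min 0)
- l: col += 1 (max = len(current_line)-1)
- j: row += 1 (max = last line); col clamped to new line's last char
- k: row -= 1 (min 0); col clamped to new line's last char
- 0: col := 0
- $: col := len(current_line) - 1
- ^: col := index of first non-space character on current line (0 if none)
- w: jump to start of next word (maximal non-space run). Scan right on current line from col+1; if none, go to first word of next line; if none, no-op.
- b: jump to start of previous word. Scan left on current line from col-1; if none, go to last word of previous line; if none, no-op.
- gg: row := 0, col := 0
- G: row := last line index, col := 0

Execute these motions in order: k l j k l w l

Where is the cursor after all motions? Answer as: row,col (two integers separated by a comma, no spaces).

Answer: 0,5

Derivation:
After 1 (k): row=0 col=0 char='r'
After 2 (l): row=0 col=1 char='e'
After 3 (j): row=1 col=1 char='r'
After 4 (k): row=0 col=1 char='e'
After 5 (l): row=0 col=2 char='d'
After 6 (w): row=0 col=4 char='d'
After 7 (l): row=0 col=5 char='o'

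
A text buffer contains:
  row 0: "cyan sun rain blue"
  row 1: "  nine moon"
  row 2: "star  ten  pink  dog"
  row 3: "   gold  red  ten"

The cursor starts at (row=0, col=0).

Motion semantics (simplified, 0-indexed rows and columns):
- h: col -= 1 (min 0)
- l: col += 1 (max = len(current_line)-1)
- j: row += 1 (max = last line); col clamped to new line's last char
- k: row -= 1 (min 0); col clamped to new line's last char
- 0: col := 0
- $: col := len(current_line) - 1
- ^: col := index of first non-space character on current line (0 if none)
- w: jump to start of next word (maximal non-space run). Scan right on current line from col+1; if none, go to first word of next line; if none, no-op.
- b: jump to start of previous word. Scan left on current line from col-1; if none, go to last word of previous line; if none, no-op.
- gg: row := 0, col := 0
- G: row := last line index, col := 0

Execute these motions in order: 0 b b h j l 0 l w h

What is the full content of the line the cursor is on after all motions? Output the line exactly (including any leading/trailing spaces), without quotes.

After 1 (0): row=0 col=0 char='c'
After 2 (b): row=0 col=0 char='c'
After 3 (b): row=0 col=0 char='c'
After 4 (h): row=0 col=0 char='c'
After 5 (j): row=1 col=0 char='_'
After 6 (l): row=1 col=1 char='_'
After 7 (0): row=1 col=0 char='_'
After 8 (l): row=1 col=1 char='_'
After 9 (w): row=1 col=2 char='n'
After 10 (h): row=1 col=1 char='_'

Answer:   nine moon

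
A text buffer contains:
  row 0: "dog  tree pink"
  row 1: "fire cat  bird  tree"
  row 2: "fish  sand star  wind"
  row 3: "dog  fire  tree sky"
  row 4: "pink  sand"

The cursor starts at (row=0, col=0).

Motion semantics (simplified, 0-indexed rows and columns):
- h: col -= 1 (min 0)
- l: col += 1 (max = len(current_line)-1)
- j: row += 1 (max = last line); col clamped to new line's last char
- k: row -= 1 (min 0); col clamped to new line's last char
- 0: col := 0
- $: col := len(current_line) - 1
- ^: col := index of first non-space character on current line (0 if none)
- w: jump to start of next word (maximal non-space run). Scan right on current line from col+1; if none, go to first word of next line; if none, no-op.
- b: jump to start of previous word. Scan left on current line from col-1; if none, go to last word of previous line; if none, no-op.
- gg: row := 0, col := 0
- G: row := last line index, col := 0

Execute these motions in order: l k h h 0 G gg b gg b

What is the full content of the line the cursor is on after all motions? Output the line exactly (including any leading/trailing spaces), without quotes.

Answer: dog  tree pink

Derivation:
After 1 (l): row=0 col=1 char='o'
After 2 (k): row=0 col=1 char='o'
After 3 (h): row=0 col=0 char='d'
After 4 (h): row=0 col=0 char='d'
After 5 (0): row=0 col=0 char='d'
After 6 (G): row=4 col=0 char='p'
After 7 (gg): row=0 col=0 char='d'
After 8 (b): row=0 col=0 char='d'
After 9 (gg): row=0 col=0 char='d'
After 10 (b): row=0 col=0 char='d'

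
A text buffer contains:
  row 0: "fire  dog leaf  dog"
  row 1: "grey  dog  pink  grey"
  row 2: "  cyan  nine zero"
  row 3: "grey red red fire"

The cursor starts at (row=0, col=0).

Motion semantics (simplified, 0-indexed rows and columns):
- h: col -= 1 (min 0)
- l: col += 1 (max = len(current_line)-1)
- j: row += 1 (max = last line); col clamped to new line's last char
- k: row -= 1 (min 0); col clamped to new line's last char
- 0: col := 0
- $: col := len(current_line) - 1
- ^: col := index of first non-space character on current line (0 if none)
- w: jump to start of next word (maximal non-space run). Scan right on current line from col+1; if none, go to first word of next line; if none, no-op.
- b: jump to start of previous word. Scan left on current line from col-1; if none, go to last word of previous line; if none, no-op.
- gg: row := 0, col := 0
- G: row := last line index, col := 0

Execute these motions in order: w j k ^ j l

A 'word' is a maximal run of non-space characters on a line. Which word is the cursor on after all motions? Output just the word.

After 1 (w): row=0 col=6 char='d'
After 2 (j): row=1 col=6 char='d'
After 3 (k): row=0 col=6 char='d'
After 4 (^): row=0 col=0 char='f'
After 5 (j): row=1 col=0 char='g'
After 6 (l): row=1 col=1 char='r'

Answer: grey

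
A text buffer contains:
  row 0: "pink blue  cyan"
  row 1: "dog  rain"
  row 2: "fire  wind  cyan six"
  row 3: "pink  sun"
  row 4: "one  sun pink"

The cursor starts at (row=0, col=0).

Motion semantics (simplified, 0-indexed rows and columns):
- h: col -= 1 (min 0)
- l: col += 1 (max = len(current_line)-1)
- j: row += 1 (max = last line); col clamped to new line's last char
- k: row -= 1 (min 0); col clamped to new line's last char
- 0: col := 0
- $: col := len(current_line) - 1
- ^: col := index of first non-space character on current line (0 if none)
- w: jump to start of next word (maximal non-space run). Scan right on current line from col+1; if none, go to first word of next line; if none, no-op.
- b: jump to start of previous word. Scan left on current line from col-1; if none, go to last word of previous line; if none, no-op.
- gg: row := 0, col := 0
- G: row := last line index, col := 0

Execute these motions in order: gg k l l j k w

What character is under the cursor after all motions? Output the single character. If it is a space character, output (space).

Answer: b

Derivation:
After 1 (gg): row=0 col=0 char='p'
After 2 (k): row=0 col=0 char='p'
After 3 (l): row=0 col=1 char='i'
After 4 (l): row=0 col=2 char='n'
After 5 (j): row=1 col=2 char='g'
After 6 (k): row=0 col=2 char='n'
After 7 (w): row=0 col=5 char='b'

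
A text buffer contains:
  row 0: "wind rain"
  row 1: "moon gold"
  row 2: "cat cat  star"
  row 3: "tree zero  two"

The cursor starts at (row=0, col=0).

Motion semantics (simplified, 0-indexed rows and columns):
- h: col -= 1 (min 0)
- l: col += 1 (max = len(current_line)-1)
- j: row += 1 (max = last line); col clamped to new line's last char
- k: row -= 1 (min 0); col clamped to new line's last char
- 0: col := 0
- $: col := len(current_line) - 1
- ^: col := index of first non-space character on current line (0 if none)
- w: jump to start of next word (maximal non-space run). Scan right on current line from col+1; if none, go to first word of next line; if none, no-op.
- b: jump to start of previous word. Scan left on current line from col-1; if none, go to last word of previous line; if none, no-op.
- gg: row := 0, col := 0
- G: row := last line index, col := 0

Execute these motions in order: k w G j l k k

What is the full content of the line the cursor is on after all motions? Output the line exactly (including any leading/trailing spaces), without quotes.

After 1 (k): row=0 col=0 char='w'
After 2 (w): row=0 col=5 char='r'
After 3 (G): row=3 col=0 char='t'
After 4 (j): row=3 col=0 char='t'
After 5 (l): row=3 col=1 char='r'
After 6 (k): row=2 col=1 char='a'
After 7 (k): row=1 col=1 char='o'

Answer: moon gold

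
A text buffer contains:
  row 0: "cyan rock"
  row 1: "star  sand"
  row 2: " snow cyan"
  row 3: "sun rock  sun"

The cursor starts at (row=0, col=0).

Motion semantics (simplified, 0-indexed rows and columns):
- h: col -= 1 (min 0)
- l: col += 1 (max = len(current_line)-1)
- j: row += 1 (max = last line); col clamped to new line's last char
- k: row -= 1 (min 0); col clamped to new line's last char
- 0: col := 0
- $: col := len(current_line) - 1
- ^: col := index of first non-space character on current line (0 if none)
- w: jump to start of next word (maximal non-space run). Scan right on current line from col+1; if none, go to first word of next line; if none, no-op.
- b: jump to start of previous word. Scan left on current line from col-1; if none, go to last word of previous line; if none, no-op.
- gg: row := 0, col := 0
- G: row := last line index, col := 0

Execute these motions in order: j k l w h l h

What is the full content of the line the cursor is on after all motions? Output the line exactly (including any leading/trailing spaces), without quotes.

Answer: cyan rock

Derivation:
After 1 (j): row=1 col=0 char='s'
After 2 (k): row=0 col=0 char='c'
After 3 (l): row=0 col=1 char='y'
After 4 (w): row=0 col=5 char='r'
After 5 (h): row=0 col=4 char='_'
After 6 (l): row=0 col=5 char='r'
After 7 (h): row=0 col=4 char='_'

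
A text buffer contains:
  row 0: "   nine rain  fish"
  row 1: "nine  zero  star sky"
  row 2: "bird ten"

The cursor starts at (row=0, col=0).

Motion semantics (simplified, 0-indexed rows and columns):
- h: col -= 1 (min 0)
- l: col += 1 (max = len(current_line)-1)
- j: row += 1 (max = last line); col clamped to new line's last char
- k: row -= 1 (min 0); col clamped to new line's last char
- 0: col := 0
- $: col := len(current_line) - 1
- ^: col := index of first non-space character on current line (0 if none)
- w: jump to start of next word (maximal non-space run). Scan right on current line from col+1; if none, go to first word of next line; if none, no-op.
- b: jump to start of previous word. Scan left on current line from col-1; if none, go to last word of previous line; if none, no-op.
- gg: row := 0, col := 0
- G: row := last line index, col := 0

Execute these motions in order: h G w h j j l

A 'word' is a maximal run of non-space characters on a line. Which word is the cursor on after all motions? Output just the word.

Answer: ten

Derivation:
After 1 (h): row=0 col=0 char='_'
After 2 (G): row=2 col=0 char='b'
After 3 (w): row=2 col=5 char='t'
After 4 (h): row=2 col=4 char='_'
After 5 (j): row=2 col=4 char='_'
After 6 (j): row=2 col=4 char='_'
After 7 (l): row=2 col=5 char='t'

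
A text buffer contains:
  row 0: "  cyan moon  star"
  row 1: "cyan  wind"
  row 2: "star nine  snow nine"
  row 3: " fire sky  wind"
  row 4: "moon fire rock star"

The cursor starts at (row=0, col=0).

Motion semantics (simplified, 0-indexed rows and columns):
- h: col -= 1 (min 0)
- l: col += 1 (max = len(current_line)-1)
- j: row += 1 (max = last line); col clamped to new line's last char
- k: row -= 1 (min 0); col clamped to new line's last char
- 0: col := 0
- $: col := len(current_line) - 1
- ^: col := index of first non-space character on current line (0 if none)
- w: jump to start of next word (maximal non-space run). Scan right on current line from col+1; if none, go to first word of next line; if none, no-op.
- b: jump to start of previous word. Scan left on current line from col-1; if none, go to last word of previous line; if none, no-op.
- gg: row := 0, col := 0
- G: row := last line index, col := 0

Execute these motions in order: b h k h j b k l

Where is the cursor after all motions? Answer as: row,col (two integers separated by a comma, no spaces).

Answer: 0,14

Derivation:
After 1 (b): row=0 col=0 char='_'
After 2 (h): row=0 col=0 char='_'
After 3 (k): row=0 col=0 char='_'
After 4 (h): row=0 col=0 char='_'
After 5 (j): row=1 col=0 char='c'
After 6 (b): row=0 col=13 char='s'
After 7 (k): row=0 col=13 char='s'
After 8 (l): row=0 col=14 char='t'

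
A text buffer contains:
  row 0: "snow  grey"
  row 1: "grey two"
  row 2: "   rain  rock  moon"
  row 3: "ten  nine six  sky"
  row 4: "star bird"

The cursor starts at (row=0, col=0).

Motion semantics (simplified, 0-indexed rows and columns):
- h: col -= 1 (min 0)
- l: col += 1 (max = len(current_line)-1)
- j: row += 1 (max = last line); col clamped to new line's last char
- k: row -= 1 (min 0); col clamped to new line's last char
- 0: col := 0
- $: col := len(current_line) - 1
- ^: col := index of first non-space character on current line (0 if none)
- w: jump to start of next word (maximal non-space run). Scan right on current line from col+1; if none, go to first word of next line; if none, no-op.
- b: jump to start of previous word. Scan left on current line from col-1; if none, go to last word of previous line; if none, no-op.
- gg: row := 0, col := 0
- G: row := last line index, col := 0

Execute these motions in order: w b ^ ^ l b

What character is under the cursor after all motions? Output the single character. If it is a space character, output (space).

Answer: s

Derivation:
After 1 (w): row=0 col=6 char='g'
After 2 (b): row=0 col=0 char='s'
After 3 (^): row=0 col=0 char='s'
After 4 (^): row=0 col=0 char='s'
After 5 (l): row=0 col=1 char='n'
After 6 (b): row=0 col=0 char='s'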